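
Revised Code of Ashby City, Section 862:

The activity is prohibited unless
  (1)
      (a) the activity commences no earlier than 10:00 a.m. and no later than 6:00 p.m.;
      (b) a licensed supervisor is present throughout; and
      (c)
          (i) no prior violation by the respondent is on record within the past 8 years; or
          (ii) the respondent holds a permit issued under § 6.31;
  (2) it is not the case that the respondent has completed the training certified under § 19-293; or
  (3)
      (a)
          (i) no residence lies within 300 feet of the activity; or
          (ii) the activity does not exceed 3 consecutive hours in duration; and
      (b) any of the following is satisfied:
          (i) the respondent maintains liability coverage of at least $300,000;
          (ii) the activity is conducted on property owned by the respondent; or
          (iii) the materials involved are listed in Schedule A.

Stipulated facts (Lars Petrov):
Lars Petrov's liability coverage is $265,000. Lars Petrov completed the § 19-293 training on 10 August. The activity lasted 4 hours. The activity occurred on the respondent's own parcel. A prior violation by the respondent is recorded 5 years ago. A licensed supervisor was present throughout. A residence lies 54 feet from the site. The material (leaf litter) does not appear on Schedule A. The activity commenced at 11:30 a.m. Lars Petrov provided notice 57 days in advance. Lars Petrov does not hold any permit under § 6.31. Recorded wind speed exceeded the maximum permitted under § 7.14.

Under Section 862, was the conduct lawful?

(a) start within hours — met.
(b) supervisor present — met.
(i) no prior violation — fails.
(ii) holds permit — not met.
(c) = F OR F = false.
So (1) is not satisfied (T AND T AND F).
(2) not (training certified) — not satisfied.
(i) no residence in 300 ft — fails.
(ii) ≤ 3 hrs duration — fails.
(a): F OR F → false.
(i) coverage ≥ $300,000 — not satisfied.
(ii) own property — holds.
(iii) Schedule A material — fails.
(b) = F OR T OR F = true.
(3): F AND T → false.
Overall: F OR F OR F → false.

No — unlawful.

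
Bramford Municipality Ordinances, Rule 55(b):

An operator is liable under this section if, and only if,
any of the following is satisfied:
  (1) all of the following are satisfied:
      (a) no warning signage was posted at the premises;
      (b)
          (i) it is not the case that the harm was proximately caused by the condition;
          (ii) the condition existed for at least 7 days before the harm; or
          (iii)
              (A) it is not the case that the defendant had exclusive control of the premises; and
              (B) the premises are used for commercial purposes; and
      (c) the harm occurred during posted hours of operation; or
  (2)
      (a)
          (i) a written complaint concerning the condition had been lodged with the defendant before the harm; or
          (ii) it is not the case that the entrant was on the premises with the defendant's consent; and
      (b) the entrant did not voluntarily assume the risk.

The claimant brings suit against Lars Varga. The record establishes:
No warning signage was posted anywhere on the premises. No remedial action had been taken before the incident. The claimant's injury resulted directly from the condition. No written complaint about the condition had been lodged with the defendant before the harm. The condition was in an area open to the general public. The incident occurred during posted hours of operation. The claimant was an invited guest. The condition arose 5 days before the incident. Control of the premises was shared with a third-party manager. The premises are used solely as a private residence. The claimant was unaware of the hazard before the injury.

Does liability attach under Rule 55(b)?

(a) no signage posted — met.
(i) not (proximate cause) — fails.
(ii) condition ≥7 days old — not satisfied.
(A) not (exclusive control) — met.
(B) commercial use — not satisfied.
(iii): T AND F → false.
(b) = F OR F OR F = false.
(c) during posted hours — met.
(1) = T AND F AND T = false.
(i) complaint lodged — not satisfied.
(ii) not (consent to enter) — not met.
(a): F OR F → false.
(b) no assumed risk — satisfied.
(2) = F AND T = false.
Overall = F OR F = false.

No — not liable.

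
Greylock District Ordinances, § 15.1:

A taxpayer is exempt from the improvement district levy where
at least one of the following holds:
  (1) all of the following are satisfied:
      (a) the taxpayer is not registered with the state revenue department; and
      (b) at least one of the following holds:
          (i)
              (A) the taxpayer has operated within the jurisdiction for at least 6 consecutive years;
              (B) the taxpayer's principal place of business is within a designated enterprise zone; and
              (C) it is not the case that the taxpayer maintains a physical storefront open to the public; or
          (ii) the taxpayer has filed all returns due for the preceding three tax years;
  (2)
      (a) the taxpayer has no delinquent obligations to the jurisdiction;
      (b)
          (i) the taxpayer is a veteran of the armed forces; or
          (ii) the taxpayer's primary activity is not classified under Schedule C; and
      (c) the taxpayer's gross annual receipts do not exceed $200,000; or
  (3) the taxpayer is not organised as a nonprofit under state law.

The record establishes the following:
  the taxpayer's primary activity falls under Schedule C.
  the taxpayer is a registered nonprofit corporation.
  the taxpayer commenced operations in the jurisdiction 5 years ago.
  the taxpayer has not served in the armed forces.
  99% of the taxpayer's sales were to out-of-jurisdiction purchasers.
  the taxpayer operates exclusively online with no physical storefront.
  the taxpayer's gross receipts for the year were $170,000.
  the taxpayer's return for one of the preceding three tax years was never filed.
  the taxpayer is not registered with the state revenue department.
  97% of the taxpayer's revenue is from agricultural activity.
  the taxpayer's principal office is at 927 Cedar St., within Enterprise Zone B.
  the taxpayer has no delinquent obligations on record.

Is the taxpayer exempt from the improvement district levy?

No — not exempt.

(a) not (state-registered) — met.
(A) ≥ 6 yrs in jurisdiction — not satisfied.
(B) in enterprise zone — met.
(C) not (has storefront) — met.
So (i) is not satisfied (F AND T AND T).
(ii) returns current — not satisfied.
(b): F OR F → false.
(1): T AND F → false.
(a) no delinquency — satisfied.
(i) veteran — not met.
(ii) not (Schedule C activity) — fails.
So (b) is not satisfied (F OR F).
(c) receipts ≤ $200,000 — satisfied.
So (2) is not satisfied (T AND F AND T).
(3) not (nonprofit) — not met.
Overall: F OR F OR F → false.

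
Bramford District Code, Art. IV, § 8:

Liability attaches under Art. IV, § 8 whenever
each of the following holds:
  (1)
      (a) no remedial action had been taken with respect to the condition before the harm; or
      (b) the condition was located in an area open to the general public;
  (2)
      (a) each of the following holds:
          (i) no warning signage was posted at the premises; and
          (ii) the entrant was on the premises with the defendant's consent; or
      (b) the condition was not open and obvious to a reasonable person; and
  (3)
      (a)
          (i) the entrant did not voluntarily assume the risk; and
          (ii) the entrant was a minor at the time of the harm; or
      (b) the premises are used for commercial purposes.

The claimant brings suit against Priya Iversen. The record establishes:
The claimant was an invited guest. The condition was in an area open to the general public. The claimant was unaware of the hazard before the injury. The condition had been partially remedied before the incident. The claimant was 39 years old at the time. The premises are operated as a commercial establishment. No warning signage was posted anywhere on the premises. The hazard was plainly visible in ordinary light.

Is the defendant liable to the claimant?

Yes — liable.

(a) no remedial action — not met.
(b) public area — holds.
(1): F OR T → true.
(i) no signage posted — holds.
(ii) consent to enter — holds.
(a): T AND T → true.
(b) not open/obvious — not met.
(2) = T OR F = true.
(i) no assumed risk — satisfied.
(ii) entrant a minor — not satisfied.
(a) = T AND F = false.
(b) commercial use — met.
So (3) is satisfied (F OR T).
So Overall is satisfied (T AND T AND T).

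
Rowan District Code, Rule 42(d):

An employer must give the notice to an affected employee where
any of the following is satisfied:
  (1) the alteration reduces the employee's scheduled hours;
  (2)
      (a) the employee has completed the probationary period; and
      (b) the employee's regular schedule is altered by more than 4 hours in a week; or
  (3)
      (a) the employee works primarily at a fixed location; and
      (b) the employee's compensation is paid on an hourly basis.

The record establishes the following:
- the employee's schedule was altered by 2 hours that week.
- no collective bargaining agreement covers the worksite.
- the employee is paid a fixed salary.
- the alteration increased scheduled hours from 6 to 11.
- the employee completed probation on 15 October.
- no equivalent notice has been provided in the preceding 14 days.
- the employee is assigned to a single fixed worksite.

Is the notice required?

No — not required.

(1) hours reduced — not satisfied.
(a) past probation — satisfied.
(b) schedule shift > 4h — not satisfied.
(2) = T AND F = false.
(a) fixed location — holds.
(b) hourly-paid — not met.
(3) = T AND F = false.
So Overall is not satisfied (F OR F OR F).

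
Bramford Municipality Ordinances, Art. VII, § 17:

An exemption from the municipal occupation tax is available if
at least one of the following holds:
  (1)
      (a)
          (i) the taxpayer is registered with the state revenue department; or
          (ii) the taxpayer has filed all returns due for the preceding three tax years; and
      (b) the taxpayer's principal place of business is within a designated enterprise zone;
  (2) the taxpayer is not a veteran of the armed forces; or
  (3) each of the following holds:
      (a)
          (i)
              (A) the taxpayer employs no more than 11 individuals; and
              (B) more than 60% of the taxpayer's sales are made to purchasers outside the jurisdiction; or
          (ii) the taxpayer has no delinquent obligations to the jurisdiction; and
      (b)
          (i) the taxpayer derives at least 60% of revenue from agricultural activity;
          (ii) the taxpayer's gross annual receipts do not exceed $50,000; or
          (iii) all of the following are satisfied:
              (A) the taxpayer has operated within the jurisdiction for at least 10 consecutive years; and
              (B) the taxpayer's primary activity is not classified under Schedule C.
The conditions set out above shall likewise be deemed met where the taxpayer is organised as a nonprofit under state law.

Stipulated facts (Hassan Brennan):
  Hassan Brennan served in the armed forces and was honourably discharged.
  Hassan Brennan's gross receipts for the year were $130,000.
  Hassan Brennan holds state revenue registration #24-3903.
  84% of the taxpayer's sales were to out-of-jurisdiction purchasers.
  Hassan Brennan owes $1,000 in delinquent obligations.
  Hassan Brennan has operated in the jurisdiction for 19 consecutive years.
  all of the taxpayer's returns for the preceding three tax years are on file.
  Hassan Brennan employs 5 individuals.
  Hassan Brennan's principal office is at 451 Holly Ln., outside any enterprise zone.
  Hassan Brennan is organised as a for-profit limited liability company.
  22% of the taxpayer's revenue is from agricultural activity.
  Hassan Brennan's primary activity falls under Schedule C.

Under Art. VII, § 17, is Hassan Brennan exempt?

No — not exempt.

(i) state-registered — holds.
(ii) returns current — holds.
So (a) is satisfied (T OR T).
(b) in enterprise zone — fails.
(1): T AND F → false.
(2) not (veteran) — fails.
(A) ≤ 11 employees — holds.
(B) >60% out-of-jur. sales — met.
(i): T AND T → true.
(ii) no delinquency — not met.
(a): T OR F → true.
(i) ≥60% agricultural — fails.
(ii) receipts ≤ $50,000 — not met.
(A) ≥ 10 yrs in jurisdiction — satisfied.
(B) not (Schedule C activity) — not satisfied.
So (iii) is not satisfied (T AND F).
(b) = F OR F OR F = false.
(3) = T AND F = false.
Overall: F OR F OR F → false.
Exception (nonprofit) — not satisfied.
Result: main false OR exception false → false.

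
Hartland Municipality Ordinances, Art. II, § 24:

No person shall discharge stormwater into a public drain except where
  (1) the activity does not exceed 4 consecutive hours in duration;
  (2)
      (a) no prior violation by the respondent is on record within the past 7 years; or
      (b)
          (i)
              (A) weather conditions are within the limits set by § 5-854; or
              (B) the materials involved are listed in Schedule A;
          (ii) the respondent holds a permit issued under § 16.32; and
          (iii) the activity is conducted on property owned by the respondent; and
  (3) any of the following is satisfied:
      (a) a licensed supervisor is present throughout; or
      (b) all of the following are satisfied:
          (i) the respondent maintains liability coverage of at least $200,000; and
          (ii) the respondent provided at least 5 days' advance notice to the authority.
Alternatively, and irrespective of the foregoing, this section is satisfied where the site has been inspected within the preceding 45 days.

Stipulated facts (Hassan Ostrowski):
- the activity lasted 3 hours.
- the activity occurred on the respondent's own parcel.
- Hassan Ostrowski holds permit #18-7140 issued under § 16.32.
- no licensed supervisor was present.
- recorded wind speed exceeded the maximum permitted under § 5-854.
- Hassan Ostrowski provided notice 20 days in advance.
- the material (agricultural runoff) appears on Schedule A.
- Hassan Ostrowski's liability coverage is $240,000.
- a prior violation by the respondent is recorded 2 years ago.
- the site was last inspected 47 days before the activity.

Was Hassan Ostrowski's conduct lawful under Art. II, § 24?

(1) ≤ 4 hrs duration — met.
(a) no prior violation — not satisfied.
(A) weather ok — fails.
(B) Schedule A material — met.
(i): F OR T → true.
(ii) holds permit — met.
(iii) own property — satisfied.
So (b) is satisfied (T AND T AND T).
(2): F OR T → true.
(a) supervisor present — fails.
(i) coverage ≥ $200,000 — holds.
(ii) ≥5 days' notice — holds.
(b) = T AND T = true.
(3): F OR T → true.
Overall: T AND T AND T → true.
Exception (site inspected) — not satisfied.
Result: main true OR exception false → true.

Yes — lawful.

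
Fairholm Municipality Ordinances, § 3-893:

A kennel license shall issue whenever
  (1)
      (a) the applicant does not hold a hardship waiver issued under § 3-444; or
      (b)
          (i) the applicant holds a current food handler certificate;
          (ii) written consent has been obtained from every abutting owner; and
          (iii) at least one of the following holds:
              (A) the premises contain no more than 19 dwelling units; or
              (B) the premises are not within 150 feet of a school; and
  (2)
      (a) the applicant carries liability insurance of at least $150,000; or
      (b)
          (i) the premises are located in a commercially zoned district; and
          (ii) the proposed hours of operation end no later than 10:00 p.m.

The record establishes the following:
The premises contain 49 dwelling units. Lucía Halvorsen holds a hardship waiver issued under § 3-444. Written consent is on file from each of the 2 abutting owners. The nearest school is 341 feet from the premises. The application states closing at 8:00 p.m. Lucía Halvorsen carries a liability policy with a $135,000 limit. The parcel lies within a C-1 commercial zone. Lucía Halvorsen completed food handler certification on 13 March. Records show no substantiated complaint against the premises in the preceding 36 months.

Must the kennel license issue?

Yes — granted.

(a) not (hardship waiver) — not satisfied.
(i) food handler cert. — holds.
(ii) all abutters consent — met.
(A) ≤ 19 units — not met.
(B) ≥150 ft from school — satisfied.
(iii): F OR T → true.
So (b) is satisfied (T AND T AND T).
So (1) is satisfied (F OR T).
(a) insurance ≥ $150,000 — not satisfied.
(i) commercially zoned — holds.
(ii) closes by 10 p.m. — met.
So (b) is satisfied (T AND T).
(2): F OR T → true.
Overall = T AND T = true.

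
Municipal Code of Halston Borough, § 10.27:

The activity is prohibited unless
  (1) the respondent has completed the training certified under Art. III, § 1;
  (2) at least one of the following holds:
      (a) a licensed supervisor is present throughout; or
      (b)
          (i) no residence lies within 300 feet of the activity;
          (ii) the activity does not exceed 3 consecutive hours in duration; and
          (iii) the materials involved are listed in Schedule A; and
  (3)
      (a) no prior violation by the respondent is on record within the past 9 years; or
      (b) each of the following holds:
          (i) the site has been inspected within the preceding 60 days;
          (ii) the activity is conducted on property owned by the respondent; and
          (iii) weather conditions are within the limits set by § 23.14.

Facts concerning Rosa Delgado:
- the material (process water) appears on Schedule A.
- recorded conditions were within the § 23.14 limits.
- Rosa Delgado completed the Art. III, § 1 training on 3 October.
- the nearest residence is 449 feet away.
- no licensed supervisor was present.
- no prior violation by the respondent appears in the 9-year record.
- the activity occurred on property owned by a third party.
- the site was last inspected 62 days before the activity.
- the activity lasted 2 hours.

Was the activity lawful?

(1) training certified — satisfied.
(a) supervisor present — not met.
(i) no residence in 300 ft — met.
(ii) ≤ 3 hrs duration — holds.
(iii) Schedule A material — met.
So (b) is satisfied (T AND T AND T).
(2) = F OR T = true.
(a) no prior violation — met.
(i) site inspected — fails.
(ii) own property — not satisfied.
(iii) weather ok — holds.
So (b) is not satisfied (F AND F AND T).
(3) = T OR F = true.
So Overall is satisfied (T AND T AND T).

Yes — lawful.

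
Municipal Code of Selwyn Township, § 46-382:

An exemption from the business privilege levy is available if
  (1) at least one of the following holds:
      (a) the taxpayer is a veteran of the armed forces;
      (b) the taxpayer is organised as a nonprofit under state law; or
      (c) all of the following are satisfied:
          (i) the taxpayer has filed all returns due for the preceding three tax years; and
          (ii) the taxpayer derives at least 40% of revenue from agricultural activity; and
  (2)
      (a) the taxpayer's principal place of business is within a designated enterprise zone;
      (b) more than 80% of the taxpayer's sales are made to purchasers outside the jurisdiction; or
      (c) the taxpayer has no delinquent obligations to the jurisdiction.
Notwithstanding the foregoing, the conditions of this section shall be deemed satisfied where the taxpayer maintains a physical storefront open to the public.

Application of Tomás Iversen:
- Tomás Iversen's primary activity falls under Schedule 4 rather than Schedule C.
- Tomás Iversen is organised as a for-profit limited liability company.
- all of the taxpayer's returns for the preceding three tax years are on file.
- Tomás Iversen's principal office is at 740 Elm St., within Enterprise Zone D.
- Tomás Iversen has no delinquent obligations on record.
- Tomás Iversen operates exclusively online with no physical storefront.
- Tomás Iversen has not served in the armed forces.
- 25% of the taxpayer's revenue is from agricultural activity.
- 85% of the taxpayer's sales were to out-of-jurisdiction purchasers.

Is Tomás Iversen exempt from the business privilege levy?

No — not exempt.

(a) veteran — not met.
(b) nonprofit — not satisfied.
(i) returns current — holds.
(ii) ≥40% agricultural — not met.
So (c) is not satisfied (T AND F).
(1): F OR F OR F → false.
(a) in enterprise zone — met.
(b) >80% out-of-jur. sales — met.
(c) no delinquency — met.
(2) = T OR T OR T = true.
Overall = F AND T = false.
Exception (has storefront) — not satisfied.
Result: main false OR exception false → false.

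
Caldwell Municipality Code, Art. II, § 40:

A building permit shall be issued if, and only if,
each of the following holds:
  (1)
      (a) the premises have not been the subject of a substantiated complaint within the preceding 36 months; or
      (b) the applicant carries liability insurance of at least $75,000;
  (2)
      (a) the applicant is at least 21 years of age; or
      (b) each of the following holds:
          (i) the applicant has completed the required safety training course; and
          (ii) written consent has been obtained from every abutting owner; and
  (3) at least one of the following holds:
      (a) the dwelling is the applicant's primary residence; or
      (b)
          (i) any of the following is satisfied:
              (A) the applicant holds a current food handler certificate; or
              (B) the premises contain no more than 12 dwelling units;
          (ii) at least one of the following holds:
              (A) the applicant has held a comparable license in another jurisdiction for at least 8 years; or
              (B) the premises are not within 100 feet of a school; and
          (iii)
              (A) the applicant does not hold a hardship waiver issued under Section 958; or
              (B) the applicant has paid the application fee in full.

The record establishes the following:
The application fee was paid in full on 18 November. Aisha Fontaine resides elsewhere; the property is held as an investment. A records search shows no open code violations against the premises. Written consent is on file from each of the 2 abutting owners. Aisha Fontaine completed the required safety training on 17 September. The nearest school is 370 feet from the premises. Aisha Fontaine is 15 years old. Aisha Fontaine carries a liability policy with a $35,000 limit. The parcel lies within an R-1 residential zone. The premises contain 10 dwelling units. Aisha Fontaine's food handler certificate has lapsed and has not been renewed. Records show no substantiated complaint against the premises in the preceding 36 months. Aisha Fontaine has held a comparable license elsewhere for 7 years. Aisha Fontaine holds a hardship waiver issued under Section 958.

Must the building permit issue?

Yes — granted.

(a) no complaint in 36 mo. — holds.
(b) insurance ≥ $75,000 — fails.
(1) = T OR F = true.
(a) age ≥ 21 — fails.
(i) safety training — satisfied.
(ii) all abutters consent — satisfied.
So (b) is satisfied (T AND T).
(2): F OR T → true.
(a) primary residence — not satisfied.
(A) food handler cert. — not satisfied.
(B) ≤ 12 units — met.
So (i) is satisfied (F OR T).
(A) prior license ≥ 8 yr — not satisfied.
(B) ≥100 ft from school — met.
(ii) = F OR T = true.
(A) not (hardship waiver) — fails.
(B) fee paid — met.
(iii) = F OR T = true.
So (b) is satisfied (T AND T AND T).
(3): F OR T → true.
So Overall is satisfied (T AND T AND T).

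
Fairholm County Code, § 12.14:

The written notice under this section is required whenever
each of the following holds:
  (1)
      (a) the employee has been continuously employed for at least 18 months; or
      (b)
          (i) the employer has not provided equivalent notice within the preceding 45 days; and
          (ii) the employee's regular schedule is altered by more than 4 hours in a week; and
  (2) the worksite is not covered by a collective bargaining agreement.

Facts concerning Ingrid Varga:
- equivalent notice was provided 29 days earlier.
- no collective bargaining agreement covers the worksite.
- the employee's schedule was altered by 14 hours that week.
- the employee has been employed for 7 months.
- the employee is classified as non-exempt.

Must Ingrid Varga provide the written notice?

No — not required.

(a) tenure ≥ 18 mo. — fails.
(i) no recent notice — not satisfied.
(ii) schedule shift > 4h — met.
(b) = F AND T = false.
(1): F OR F → false.
(2) no CBA — holds.
Overall: F AND T → false.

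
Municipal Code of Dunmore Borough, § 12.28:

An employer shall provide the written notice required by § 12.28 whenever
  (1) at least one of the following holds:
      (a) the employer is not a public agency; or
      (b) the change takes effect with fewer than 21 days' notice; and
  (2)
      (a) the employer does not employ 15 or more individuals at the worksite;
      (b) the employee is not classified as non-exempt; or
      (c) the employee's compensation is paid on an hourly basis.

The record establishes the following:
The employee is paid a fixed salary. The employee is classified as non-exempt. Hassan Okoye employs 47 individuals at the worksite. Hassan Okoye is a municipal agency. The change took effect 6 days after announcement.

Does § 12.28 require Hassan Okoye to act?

(a) not (public agency) — not met.
(b) < 21 days' notice — satisfied.
So (1) is satisfied (F OR T).
(a) not (≥ 15 at site) — fails.
(b) not (non-exempt) — fails.
(c) hourly-paid — not met.
(2) = F OR F OR F = false.
Overall = T AND F = false.

No — not required.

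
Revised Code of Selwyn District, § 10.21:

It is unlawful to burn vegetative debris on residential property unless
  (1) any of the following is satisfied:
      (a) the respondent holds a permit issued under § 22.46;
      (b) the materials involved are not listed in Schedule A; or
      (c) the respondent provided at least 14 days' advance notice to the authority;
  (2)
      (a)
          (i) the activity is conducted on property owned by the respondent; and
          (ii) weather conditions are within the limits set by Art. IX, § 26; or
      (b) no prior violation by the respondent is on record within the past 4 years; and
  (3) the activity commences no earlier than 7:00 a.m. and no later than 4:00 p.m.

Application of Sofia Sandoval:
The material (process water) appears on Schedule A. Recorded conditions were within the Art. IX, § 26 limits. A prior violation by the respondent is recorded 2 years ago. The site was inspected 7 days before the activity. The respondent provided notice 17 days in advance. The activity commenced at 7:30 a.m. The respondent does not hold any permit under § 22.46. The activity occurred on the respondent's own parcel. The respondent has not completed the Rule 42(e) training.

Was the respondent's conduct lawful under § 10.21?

(a) holds permit — fails.
(b) not (Schedule A material) — not satisfied.
(c) ≥14 days' notice — satisfied.
(1): F OR F OR T → true.
(i) own property — satisfied.
(ii) weather ok — satisfied.
(a) = T AND T = true.
(b) no prior violation — fails.
(2): T OR F → true.
(3) start within hours — holds.
Overall = T AND T AND T = true.

Yes — lawful.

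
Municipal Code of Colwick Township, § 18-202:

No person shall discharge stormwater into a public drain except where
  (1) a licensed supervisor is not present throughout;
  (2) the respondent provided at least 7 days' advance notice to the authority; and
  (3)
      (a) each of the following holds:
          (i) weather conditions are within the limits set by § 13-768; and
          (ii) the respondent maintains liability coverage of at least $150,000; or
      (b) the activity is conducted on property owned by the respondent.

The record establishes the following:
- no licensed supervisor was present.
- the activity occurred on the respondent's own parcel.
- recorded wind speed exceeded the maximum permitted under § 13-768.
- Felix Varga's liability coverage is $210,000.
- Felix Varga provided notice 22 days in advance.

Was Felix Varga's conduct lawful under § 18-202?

Yes — lawful.

(1) not (supervisor present) — met.
(2) ≥7 days' notice — holds.
(i) weather ok — fails.
(ii) coverage ≥ $150,000 — holds.
(a) = F AND T = false.
(b) own property — holds.
So (3) is satisfied (F OR T).
So Overall is satisfied (T AND T AND T).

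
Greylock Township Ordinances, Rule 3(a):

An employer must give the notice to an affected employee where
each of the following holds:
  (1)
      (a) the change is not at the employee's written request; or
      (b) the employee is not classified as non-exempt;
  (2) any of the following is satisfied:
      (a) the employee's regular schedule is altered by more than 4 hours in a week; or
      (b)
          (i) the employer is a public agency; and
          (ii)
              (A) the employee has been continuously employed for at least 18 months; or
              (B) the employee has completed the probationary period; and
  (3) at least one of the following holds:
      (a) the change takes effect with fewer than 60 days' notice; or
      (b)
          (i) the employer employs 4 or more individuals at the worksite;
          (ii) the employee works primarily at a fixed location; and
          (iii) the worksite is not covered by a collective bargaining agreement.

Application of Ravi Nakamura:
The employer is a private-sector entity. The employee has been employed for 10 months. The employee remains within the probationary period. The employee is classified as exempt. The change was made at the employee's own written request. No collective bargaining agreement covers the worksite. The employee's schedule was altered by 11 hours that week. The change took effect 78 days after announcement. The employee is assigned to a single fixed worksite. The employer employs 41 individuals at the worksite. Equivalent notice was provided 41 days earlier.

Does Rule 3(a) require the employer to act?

(a) not employee-requested — fails.
(b) not (non-exempt) — holds.
(1) = F OR T = true.
(a) schedule shift > 4h — holds.
(i) public agency — not satisfied.
(A) tenure ≥ 18 mo. — fails.
(B) past probation — not satisfied.
(ii): F OR F → false.
(b) = F AND F = false.
(2) = T OR F = true.
(a) < 60 days' notice — not met.
(i) ≥ 4 at site — satisfied.
(ii) fixed location — met.
(iii) no CBA — satisfied.
(b) = T AND T AND T = true.
(3): F OR T → true.
Overall: T AND T AND T → true.

Yes — required.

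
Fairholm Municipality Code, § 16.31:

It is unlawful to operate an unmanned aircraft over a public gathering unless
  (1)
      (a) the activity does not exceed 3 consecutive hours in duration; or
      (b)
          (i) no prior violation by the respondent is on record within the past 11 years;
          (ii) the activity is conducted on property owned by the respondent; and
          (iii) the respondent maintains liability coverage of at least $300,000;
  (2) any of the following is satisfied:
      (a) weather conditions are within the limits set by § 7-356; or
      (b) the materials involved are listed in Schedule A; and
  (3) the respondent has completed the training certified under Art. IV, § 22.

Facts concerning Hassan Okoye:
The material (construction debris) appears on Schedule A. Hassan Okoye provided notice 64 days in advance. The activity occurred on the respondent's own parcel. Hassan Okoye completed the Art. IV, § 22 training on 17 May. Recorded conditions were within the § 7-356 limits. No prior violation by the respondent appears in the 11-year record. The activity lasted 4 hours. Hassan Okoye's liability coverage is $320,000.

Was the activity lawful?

(a) ≤ 3 hrs duration — fails.
(i) no prior violation — satisfied.
(ii) own property — met.
(iii) coverage ≥ $300,000 — met.
(b) = T AND T AND T = true.
So (1) is satisfied (F OR T).
(a) weather ok — holds.
(b) Schedule A material — holds.
(2): T OR T → true.
(3) training certified — holds.
Overall: T AND T AND T → true.

Yes — lawful.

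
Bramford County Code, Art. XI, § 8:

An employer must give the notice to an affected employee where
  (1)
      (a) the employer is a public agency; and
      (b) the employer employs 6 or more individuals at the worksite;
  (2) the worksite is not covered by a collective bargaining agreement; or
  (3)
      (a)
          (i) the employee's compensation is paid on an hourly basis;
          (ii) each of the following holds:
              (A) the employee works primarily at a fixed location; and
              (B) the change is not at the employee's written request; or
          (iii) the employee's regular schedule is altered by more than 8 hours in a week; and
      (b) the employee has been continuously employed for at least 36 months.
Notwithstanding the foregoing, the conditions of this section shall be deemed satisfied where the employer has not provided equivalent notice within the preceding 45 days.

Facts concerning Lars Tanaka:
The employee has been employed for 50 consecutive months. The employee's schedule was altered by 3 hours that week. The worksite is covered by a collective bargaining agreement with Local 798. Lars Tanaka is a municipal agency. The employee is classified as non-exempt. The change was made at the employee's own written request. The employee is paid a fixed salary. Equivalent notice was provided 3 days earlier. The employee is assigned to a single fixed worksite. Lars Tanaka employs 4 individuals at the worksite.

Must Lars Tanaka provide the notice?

No — not required.

(a) public agency — holds.
(b) ≥ 6 at site — fails.
(1): T AND F → false.
(2) no CBA — not satisfied.
(i) hourly-paid — not met.
(A) fixed location — met.
(B) not employee-requested — not satisfied.
(ii) = T AND F = false.
(iii) schedule shift > 8h — not met.
(a): F OR F OR F → false.
(b) tenure ≥ 36 mo. — satisfied.
(3): F AND T → false.
So Overall is not satisfied (F OR F OR F).
Exception (no recent notice) — not satisfied.
Result: main false OR exception false → false.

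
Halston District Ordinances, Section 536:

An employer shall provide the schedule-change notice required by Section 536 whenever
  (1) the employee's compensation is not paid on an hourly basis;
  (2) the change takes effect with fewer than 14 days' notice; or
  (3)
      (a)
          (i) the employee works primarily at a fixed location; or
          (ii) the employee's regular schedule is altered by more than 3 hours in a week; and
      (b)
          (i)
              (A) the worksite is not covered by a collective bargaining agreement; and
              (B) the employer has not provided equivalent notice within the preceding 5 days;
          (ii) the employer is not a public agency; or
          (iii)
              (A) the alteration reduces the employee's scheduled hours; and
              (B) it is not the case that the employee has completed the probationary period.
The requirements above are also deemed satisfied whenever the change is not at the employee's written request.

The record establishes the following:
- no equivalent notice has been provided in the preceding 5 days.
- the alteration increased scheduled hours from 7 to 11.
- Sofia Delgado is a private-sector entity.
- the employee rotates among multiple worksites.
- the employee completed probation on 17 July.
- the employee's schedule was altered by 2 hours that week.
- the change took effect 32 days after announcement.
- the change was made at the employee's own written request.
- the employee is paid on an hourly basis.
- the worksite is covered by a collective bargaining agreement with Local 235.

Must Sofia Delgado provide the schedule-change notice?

No — not required.

(1) not (hourly-paid) — fails.
(2) < 14 days' notice — not met.
(i) fixed location — fails.
(ii) schedule shift > 3h — not met.
(a): F OR F → false.
(A) no CBA — fails.
(B) no recent notice — satisfied.
(i) = F AND T = false.
(ii) not (public agency) — satisfied.
(A) hours reduced — fails.
(B) not (past probation) — not satisfied.
So (iii) is not satisfied (F AND F).
So (b) is satisfied (F OR T OR F).
(3): F AND T → false.
Overall = F OR F OR F = false.
Exception (not employee-requested) — not satisfied.
Result: main false OR exception false → false.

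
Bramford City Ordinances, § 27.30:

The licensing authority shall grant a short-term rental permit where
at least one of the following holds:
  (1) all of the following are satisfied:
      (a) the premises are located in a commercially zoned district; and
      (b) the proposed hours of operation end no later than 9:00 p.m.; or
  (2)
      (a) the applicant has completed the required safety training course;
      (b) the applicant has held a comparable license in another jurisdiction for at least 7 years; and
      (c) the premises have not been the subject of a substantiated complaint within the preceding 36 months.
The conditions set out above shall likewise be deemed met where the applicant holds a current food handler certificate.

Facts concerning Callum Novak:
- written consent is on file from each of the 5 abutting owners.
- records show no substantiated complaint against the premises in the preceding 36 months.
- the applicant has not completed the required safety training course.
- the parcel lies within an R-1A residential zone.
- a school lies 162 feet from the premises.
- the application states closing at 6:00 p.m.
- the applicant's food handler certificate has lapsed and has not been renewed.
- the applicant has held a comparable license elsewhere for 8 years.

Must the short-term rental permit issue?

No — denied.

(a) commercially zoned — not met.
(b) closes by 9 p.m. — met.
So (1) is not satisfied (F AND T).
(a) safety training — not satisfied.
(b) prior license ≥ 7 yr — met.
(c) no complaint in 36 mo. — holds.
(2): F AND T AND T → false.
So Overall is not satisfied (F OR F).
Exception (food handler cert.) — not satisfied.
Result: main false OR exception false → false.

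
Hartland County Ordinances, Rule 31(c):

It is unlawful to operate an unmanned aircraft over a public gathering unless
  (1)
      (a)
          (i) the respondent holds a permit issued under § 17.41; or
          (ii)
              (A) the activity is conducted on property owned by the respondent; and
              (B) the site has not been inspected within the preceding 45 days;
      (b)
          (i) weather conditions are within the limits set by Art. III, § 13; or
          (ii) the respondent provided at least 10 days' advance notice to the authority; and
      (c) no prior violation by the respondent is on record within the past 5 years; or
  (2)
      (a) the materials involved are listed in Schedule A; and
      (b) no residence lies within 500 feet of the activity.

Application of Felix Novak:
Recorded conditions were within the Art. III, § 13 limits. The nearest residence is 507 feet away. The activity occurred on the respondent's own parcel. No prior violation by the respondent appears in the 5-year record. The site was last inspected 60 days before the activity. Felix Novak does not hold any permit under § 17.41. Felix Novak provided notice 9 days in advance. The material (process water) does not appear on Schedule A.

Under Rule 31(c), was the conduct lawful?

(i) holds permit — fails.
(A) own property — holds.
(B) not (site inspected) — holds.
(ii): T AND T → true.
(a) = F OR T = true.
(i) weather ok — met.
(ii) ≥10 days' notice — not met.
(b): T OR F → true.
(c) no prior violation — holds.
(1): T AND T AND T → true.
(a) Schedule A material — not met.
(b) no residence in 500 ft — holds.
(2) = F AND T = false.
Overall = T OR F = true.

Yes — lawful.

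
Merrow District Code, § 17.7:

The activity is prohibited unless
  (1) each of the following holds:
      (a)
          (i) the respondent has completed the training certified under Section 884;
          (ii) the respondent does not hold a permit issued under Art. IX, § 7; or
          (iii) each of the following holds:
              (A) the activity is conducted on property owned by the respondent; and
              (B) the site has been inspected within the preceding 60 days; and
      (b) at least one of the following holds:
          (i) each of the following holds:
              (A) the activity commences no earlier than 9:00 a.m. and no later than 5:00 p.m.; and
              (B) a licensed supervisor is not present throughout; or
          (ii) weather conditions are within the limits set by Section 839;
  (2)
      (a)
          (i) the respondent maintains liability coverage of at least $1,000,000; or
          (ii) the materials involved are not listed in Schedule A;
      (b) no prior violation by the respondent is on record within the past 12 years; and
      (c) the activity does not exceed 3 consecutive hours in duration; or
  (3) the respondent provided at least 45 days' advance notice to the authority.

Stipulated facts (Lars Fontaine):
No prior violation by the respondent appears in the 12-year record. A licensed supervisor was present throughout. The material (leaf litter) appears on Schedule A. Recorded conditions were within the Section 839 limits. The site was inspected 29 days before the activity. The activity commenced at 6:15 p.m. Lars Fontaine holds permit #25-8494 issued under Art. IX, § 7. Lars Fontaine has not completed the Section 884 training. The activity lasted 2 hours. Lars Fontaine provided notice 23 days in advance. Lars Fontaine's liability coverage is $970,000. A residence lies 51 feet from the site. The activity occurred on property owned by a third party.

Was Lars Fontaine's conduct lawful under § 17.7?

(i) training certified — fails.
(ii) not (holds permit) — fails.
(A) own property — not met.
(B) site inspected — satisfied.
So (iii) is not satisfied (F AND T).
(a) = F OR F OR F = false.
(A) start within hours — fails.
(B) not (supervisor present) — not met.
So (i) is not satisfied (F AND F).
(ii) weather ok — met.
(b) = F OR T = true.
(1) = F AND T = false.
(i) coverage ≥ $1,000,000 — not satisfied.
(ii) not (Schedule A material) — not satisfied.
(a) = F OR F = false.
(b) no prior violation — satisfied.
(c) ≤ 3 hrs duration — holds.
(2): F AND T AND T → false.
(3) ≥45 days' notice — not met.
Overall: F OR F OR F → false.

No — unlawful.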